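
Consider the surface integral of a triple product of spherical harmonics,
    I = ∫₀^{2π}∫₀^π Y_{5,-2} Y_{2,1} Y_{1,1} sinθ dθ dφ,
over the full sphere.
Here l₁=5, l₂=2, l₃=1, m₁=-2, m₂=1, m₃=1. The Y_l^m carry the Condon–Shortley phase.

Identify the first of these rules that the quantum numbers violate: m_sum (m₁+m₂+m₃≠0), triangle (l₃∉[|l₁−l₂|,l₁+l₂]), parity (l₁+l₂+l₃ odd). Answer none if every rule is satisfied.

triangle

m₁+m₂+m₃ = -2 + 1 + 1 = 0  ✓
triangle: need |l₁−l₂| ≤ l₃ ≤ l₁+l₂ = [3,7]; l₃=1 is outside  ✗
parity: l₁+l₂+l₃ = 8 is even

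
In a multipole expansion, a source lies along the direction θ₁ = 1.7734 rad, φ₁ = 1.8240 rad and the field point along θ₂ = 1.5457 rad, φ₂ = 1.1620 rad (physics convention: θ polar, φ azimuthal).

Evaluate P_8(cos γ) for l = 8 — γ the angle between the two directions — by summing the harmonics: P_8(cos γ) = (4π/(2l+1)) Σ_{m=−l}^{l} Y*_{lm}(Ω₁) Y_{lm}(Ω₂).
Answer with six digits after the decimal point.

0.133413

Expand P_8 via completeness: Σ_{m} conj(Y_{8,m}) at Ω₁ times Y_{8,m} at Ω₂ —
  [-8]  conj(Y_{8,-8})(Ω₁) = -0.19193 + 0.39247j ; Y_{8,-8}(Ω₂) = -0.50987 - 0.06603j ; Δ = 0.12377 - 0.18744j
  [-7]  conj(Y_{8,-7})(Ω₁) = -0.35171 - 0.07189j ; Y_{8,-7}(Ω₂) = -0.01427 - 0.04961j ; Δ = 0.00145 + 0.01847j
  [-6]  conj(Y_{8,-6})(Ω₁) = 0.00673 + 0.13039j ; Y_{8,-6}(Ω₂) = -0.28731 + 0.23655j ; Δ = -0.03278 - 0.03587j
  [-5]  conj(Y_{8,-5})(Ω₁) = -0.33679 + 0.10595j ; Y_{8,-5}(Ω₂) = -0.05423 - 0.02777j ; Δ = 0.02121 + 0.00361j
  [-4]  conj(Y_{8,-4})(Ω₁) = 0.00888 + 0.01422j ; Y_{8,-4}(Ω₂) = -0.02138 + 0.33165j ; Δ = -0.00491 + 0.00264j
  [-3]  conj(Y_{8,-3})(Ω₁) = -0.22879 + 0.24091j ; Y_{8,-3}(Ω₂) = -0.06150 + 0.02206j ; Δ = 0.00876 - 0.01986j
  [-2]  conj(Y_{8,-2})(Ω₁) = -0.03010 - 0.01669j ; Y_{8,-2}(Ω₂) = 0.21591 + 0.23028j ; Δ = -0.00265 - 0.01054j
  [-1]  conj(Y_{8,-1})(Ω₁) = -0.07997 + 0.30905j ; Y_{8,-1}(Ω₂) = -0.02672 + 0.06169j ; Δ = -0.01693 - 0.01319j
  [+0]  conj(Y_{8,0})(Ω₁) = -0.04939 + 0.00000j ; Y_{8,0}(Ω₂) = 0.31085 + 0.00000j ; Δ = -0.01535 + 0.00000j
  [+1]  conj(Y_{8,1})(Ω₁) = 0.07997 + 0.30905j ; Y_{8,1}(Ω₂) = 0.02672 + 0.06169j ; Δ = -0.01693 + 0.01319j
  [+2]  conj(Y_{8,2})(Ω₁) = -0.03010 + 0.01669j ; Y_{8,2}(Ω₂) = 0.21591 - 0.23028j ; Δ = -0.00265 + 0.01054j
  [+3]  conj(Y_{8,3})(Ω₁) = 0.22879 + 0.24091j ; Y_{8,3}(Ω₂) = 0.06150 + 0.02206j ; Δ = 0.00876 + 0.01986j
  [+4]  conj(Y_{8,4})(Ω₁) = 0.00888 - 0.01422j ; Y_{8,4}(Ω₂) = -0.02138 - 0.33165j ; Δ = -0.00491 - 0.00264j
  [+5]  conj(Y_{8,5})(Ω₁) = 0.33679 + 0.10595j ; Y_{8,5}(Ω₂) = 0.05423 - 0.02777j ; Δ = 0.02121 - 0.00361j
  [+6]  conj(Y_{8,6})(Ω₁) = 0.00673 - 0.13039j ; Y_{8,6}(Ω₂) = -0.28731 - 0.23655j ; Δ = -0.03278 + 0.03587j
  [+7]  conj(Y_{8,7})(Ω₁) = 0.35171 - 0.07189j ; Y_{8,7}(Ω₂) = 0.01427 - 0.04961j ; Δ = 0.00145 - 0.01847j
  [+8]  conj(Y_{8,8})(Ω₁) = -0.19193 - 0.39247j ; Y_{8,8}(Ω₂) = -0.50987 + 0.06603j ; Δ = 0.12377 + 0.18744j
Accumulated sum 0.18048 + 0.00000j; after 4π/(2l+1) scaling, 0.13341 + 0.00000j ⇒ P_8 = 0.133413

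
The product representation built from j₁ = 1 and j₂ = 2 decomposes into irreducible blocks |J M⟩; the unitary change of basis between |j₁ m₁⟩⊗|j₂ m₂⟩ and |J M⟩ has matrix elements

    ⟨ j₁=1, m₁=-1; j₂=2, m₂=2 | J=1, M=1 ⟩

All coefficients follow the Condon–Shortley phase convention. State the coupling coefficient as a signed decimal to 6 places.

+0.774597

j₁+j₂−J=2  J+j₁−j₂=0  J−j₁+j₂=2  j₁+j₂+J+1=5
(j₁±m₁, j₂±m₂, J±M) = (0,2,4,0,2,0)
P² = 48/5
sum k=2..2:
  [2] +1/4 = 1/4
S = 1/4
C² = P²·S² = 3/5 ; C = +0.774597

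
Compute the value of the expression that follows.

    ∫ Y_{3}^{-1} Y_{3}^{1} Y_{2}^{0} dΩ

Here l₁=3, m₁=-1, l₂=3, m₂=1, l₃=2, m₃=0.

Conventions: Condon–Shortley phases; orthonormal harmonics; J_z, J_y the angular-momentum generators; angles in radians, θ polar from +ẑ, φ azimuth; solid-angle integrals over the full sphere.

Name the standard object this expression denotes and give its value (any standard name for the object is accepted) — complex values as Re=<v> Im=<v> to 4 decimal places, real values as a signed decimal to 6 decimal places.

Gaunt coefficient, -0.126157

This is a Gaunt coefficient — the integral of a triple product of spherical harmonics over the sphere.
m-sum 0 ✓  L=8 even ✓  0≤2≤6 ✓
Π(2lᵢ+1) = 7×7×5 = 245
triangle coeff Δ(3,3,2) = 1/3780
Σ_t [1,3]: t=1:−1/24 t=2:+1/4 t=3:−1/24 = 1/6
(3j)²=4/105 [(3 3 2; 0 0 0)], sign=+1
Σ_t [2,4]: t=2:+1/16 t=3:−1/6 t=4:+1/96 = -3/32
(3j)²=3/140 [(3 3 2; -1 1 0)], sign=-1
⇒ 4πI² = 1/5
I = (-1)√(1/5/(4π)) = -0.12615663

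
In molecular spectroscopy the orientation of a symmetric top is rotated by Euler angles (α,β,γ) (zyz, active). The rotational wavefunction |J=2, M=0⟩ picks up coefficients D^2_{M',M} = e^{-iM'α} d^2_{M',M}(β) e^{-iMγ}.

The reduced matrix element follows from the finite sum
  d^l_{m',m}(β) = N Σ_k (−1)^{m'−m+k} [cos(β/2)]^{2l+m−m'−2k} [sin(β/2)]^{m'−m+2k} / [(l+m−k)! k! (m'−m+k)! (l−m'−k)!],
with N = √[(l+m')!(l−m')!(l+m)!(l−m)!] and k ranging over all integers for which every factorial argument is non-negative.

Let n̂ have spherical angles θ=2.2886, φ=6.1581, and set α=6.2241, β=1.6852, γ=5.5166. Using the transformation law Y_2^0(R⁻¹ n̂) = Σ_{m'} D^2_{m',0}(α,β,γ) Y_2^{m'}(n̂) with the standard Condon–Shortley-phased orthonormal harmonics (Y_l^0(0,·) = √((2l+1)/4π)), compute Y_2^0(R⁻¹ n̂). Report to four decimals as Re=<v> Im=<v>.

Re=0.3236 Im=0.0000

Need the full column D^2_{m',0} for m'=−2..2 at α=6.2241, β=1.6852, γ=5.5166.
cos(β/2)=0.665524, sin(β/2)=0.746376
d^2_{-2,0}: single k=2 term ⇒ +0.604392;  D = +0.600177-0.071255i
d^2_{-1,0}: k∈[1..2] ⇒ +0.538921 -0.677817 = -0.138896;  D = -0.138654+0.008202i
d^2_{0,0}: k∈[0..2] ⇒ +0.196181 -0.986969 +0.310335 = -0.480453;  D = -0.480453+0.000000i
d^2_{1,0}: k∈[0..1] ⇒ -0.538921 +0.677817 = +0.138896;  D = +0.138654+0.008202i
d^2_{2,0}: single k=0 term ⇒ +0.604392;  D = +0.600177+0.071255i
Y_2^{m'}(θ=2.2886,φ=6.1581) and Σ D·Y over m':
  (+0.6002-0.0713i)·(+0.2123+0.0543i)  (-0.1387+0.0082i)·(-0.3798-0.0478i)  (-0.4805+0.0000i)·(+0.0939+0.0000i)  (+0.1387+0.0082i)·(+0.3798-0.0478i)  (+0.6002+0.0713i)·(+0.2123-0.0543i)
Y_2^0(R⁻¹ n̂) = +0.323584+0.000000i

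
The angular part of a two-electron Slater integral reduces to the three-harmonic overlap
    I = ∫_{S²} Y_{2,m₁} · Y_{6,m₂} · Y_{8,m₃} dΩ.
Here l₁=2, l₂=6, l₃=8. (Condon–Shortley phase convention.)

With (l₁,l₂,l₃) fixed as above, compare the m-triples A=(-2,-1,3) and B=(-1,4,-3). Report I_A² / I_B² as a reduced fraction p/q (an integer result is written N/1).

Same 2,6,8: normalisation and zero-m 3j drop out of the ratio.
A: Δ: 0! 4! 12! / 17! → 1/30940; sum: t=0:+1/14515200 = 1/14515200; 3j²(2 6 8; -2 -1 3) = Δ·Π!·Σ² = 33/3094  (sign -1)
B: Δ: 0! 4! 12! / 17! → 1/30940; sum: t=0:+1/43545600 = 1/43545600; 3j²(2 6 8; -1 4 -3) = Δ·Π!·Σ² = 11/3094  (sign -1)
I_A²/I_B² = (33/3094)/(11/3094) = 3/1

3/1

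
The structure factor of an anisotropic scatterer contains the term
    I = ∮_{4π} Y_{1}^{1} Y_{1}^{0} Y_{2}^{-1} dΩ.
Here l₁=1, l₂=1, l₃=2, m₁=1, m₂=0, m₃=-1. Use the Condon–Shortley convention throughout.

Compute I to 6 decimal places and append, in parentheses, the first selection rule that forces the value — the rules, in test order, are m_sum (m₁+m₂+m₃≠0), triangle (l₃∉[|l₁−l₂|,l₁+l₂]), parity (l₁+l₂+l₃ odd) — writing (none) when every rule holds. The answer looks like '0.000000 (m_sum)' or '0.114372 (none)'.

Checks pass: Σm=0; 4 even; l₃=2∈[0,2].
(2·1+1)(2·1+1)(2·2+1) = 45
Δ: 0! 2! 2! / 5! → 1/30
sum: t=0:+1/1 = 1/1
3j²(1 1 2; 0 0 0) = Δ·Π!·Σ² = 2/15  (sign +1)
sum: t=0:+1/2 = 1/2
3j²(1 1 2; 1 0 -1) = Δ·Π!·Σ² = 1/10  (sign -1)
combine: 4πI² = 45·2/15·1/10 = 3/5
take √, sign -1: I = -0.21850969
No selection rule forces the value: the integral is nonzero (none).

-0.218510 (none)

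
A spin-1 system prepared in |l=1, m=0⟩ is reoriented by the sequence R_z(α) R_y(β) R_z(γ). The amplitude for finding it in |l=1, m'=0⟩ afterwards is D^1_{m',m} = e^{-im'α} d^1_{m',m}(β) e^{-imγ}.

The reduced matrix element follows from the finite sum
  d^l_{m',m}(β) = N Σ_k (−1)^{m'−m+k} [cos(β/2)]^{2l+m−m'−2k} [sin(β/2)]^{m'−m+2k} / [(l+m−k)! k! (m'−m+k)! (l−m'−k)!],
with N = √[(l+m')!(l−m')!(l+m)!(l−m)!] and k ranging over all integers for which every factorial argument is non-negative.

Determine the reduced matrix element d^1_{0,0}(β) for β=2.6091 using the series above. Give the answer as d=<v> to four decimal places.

d^1_{0,0}(β=2.6091) via the finite sum:
With c≡cos(β/2)=0.263112 and s≡sin(β/2)=0.964765, N=[1·1·1·1]^{1/2}=1.000000
k∈{0,1} keeps every argument non-negative
  k=0: (−1)^0·1.0000/(1)·0.2631^2·0.9648^0 = +0.069228
  k=1: (−1)^1·1.0000/(1)·0.2631^0·0.9648^2 = -0.930772
d^1_{0,0}(2.6091) = +0.069228 -0.930772 = -0.861544

d=-0.8615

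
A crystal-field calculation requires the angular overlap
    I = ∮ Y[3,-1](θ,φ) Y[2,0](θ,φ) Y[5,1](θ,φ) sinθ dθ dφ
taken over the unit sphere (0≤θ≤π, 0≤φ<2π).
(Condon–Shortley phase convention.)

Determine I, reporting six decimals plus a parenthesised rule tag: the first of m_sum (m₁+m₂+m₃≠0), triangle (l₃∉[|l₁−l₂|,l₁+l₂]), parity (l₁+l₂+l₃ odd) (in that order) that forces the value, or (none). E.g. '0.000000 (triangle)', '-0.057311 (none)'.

Rules hold: Σm=0, L=10 even, 1≤5≤5.
N = 7·5·11 = 385
Δ = 0!·6!·4!/11! = 1/2310
Racah Σ t=0..0: t=0:+1/144 = 1/144
⇒ 3j(3 2 5; 0 0 0)² = 10/231, sgn -1
Racah Σ t=0..0: t=0:+1/192 = 1/192
⇒ 3j(3 2 5; -1 0 1)² = 3/77, sgn +1
4πI² = N·(3j₀)²·(3jₘ)² = 50/77
I = -1·√(0.649351/4π) = -0.22731846
No selection rule forces the value: the integral is nonzero (none).

-0.227318 (none)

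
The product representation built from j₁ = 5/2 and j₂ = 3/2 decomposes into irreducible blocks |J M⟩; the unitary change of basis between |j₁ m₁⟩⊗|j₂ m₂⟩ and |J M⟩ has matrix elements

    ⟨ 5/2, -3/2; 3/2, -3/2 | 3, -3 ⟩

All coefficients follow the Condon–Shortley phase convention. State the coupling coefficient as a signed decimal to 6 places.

√[7·1!4!2!/8! · 1!4!0!3!0!6!] = √(864)
  +(−1)^0/∏(0,1,4,0,0,2)! = 1/48  (running 1/48)
⟨..|..⟩ = √(864)·(1/48) = +0.612372

+√(3/8) ≈ +0.612372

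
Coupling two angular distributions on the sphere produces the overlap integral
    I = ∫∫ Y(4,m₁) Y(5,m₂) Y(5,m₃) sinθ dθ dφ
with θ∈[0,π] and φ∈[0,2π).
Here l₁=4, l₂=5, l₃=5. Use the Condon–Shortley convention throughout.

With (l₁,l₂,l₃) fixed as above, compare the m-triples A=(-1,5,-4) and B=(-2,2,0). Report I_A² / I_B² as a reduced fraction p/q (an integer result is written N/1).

Same 4,5,5: normalisation and zero-m 3j drop out of the ratio.
A: Δ: 4! 4! 6! / 15! → 1/3153150; sum: t=4:+1/103680 = 1/103680; 3j²(4 5 5; -1 5 -4) = Δ·Π!·Σ² = 4/143  (sign -1)
B: Δ: 4! 4! 6! / 15! → 1/3153150; sum: t=2:+1/11520 t=3:−1/1728 t=4:+1/3456 = -7/34560; 3j²(4 5 5; -2 2 0) = Δ·Π!·Σ² = 7/858  (sign +1)
I_A²/I_B² = (4/143)/(7/858) = 24/7

24/7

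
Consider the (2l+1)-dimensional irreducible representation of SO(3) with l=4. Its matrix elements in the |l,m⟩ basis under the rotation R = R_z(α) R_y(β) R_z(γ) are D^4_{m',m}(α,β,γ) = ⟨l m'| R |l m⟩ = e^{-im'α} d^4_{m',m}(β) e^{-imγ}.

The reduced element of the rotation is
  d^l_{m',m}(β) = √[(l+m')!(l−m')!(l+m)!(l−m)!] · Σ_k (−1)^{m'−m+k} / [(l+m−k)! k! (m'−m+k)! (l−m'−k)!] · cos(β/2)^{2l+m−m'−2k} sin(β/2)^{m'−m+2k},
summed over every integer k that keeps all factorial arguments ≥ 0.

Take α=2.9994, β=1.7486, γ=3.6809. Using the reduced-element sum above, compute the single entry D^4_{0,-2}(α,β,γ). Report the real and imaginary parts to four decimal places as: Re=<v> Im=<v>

Re=-0.1413 Im=-0.2636

D^4_{0,-2}(2.9994,1.7486,3.6809) = e^{-i·0·2.9994}·d^4_{0,-2}(1.7486)·e^{-i·-2·3.6809}. Compute d first:
With c≡cos(β/2)=0.641534 and s≡sin(β/2)=0.767095, N=[24·24·2·720]^{1/2}=910.735966
Admissible k: 0..2 (factorial args all ≥0)
  k=0: (−1)^2·910.7360/(96)·0.6415^6·0.7671^2 = +0.389168
  k=1: (−1)^3·910.7360/(36)·0.6415^4·0.7671^4 = -1.483762
  k=2: (−1)^4·910.7360/(96)·0.6415^2·0.7671^6 = +0.795526
d^4_{0,-2}(1.7486) = +0.389168 -1.483762 +0.795526 = -0.299069
D = (+1.000000+0.000000i)·(-0.299069)·(+0.472550+0.881304i) = -0.141325-0.263571i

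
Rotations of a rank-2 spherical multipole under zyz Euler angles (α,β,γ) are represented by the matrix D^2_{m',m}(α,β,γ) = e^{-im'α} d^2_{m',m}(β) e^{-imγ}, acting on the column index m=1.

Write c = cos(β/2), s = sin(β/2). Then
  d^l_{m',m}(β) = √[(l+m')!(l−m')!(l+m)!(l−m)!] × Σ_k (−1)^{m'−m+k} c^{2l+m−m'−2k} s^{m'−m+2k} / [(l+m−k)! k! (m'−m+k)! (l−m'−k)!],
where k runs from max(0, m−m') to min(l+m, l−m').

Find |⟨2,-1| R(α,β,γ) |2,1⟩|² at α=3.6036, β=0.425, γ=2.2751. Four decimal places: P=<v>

P=0.0158

First d^2_{-1,1}(β=0.4250), then the phase factors e^{-i(-1)α} and e^{-i(1)γ}:
Half-angle: c=0.977507, s=0.210904. N=√(1·6·6·1)=6.000000
Admissible k: 2..3 (factorial args all ≥0)
  k=2: (−1)^0·6.0000/(2)·0.9775^2·0.2109^2 = +0.127506
  k=3: (−1)^1·6.0000/(6)·0.9775^0·0.2109^4 = -0.001979
d^2_{-1,1}(0.4250) = +0.127506 -0.001979 = +0.125528
|D^2_{-1,1}|² = |d^2_{-1,1}(β)|² = (+0.125528)² = 0.015757 (the z-rotation phases have unit modulus)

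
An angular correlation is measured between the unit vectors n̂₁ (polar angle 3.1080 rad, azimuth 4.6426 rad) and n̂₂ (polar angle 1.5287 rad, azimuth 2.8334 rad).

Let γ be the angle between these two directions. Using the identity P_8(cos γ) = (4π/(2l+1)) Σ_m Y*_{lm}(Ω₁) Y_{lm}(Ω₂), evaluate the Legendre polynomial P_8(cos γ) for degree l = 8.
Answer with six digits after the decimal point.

0.249180

Term-by-term m-sum for l=8 (normalisation 4π/17 = 0.739198):
  term(m=-8) = -0.00000 + 0.00000j   from Y*(Ω₁)=0.00000 - 0.00000j, Y(Ω₂)=-0.39922 + 0.32023j
  term(m=-7) = -0.00000 - 0.00000j   from Y*(Ω₁)=-0.00000 - 0.00000j, Y(Ω₂)=0.04773 - 0.07182j
  term(m=-6) = 0.00000 + 0.00000j   from Y*(Ω₁)=-0.00000 + 0.00000j, Y(Ω₂)=0.10015 - 0.35044j
  term(m=-5) = -0.00000 + 0.00000j   from Y*(Ω₁)=0.00000 + 0.00000j, Y(Ω₂)=0.00302 + 0.10126j
  term(m=-4) = 0.00000 + 0.00000j   from Y*(Ω₁)=0.00002 - 0.00000j, Y(Ω₂)=0.10666 + 0.30344j
  term(m=-3) = -0.00004 + 0.00004j   from Y*(Ω₁)=-0.00011 - 0.00052j, Y(Ω₂)=-0.06522 - 0.08646j
  term(m=-2) = 0.00312 + 0.00161j   from Y*(Ω₁)=-0.01146 + 0.00161j, Y(Ω₂)=-0.24749 - 0.17534j
  term(m=-1) = -0.00431 + 0.01774j   from Y*(Ω₁)=0.01144 + 0.16371j, Y(Ω₂)=0.10603 + 0.03375j
  term(m=+0) = 0.33955 + 0.00000j   from Y*(Ω₁)=1.13960 + 0.00000j, Y(Ω₂)=0.29796 + 0.00000j
  term(m=+1) = -0.00431 - 0.01774j   from Y*(Ω₁)=-0.01144 + 0.16371j, Y(Ω₂)=-0.10603 + 0.03375j
  term(m=+2) = 0.00312 - 0.00161j   from Y*(Ω₁)=-0.01146 - 0.00161j, Y(Ω₂)=-0.24749 + 0.17534j
  term(m=+3) = -0.00004 - 0.00004j   from Y*(Ω₁)=0.00011 - 0.00052j, Y(Ω₂)=0.06522 - 0.08646j
  term(m=+4) = 0.00000 - 0.00000j   from Y*(Ω₁)=0.00002 + 0.00000j, Y(Ω₂)=0.10666 - 0.30344j
  term(m=+5) = -0.00000 - 0.00000j   from Y*(Ω₁)=-0.00000 + 0.00000j, Y(Ω₂)=-0.00302 + 0.10126j
  term(m=+6) = 0.00000 - 0.00000j   from Y*(Ω₁)=-0.00000 - 0.00000j, Y(Ω₂)=0.10015 + 0.35044j
  term(m=+7) = -0.00000 + 0.00000j   from Y*(Ω₁)=0.00000 - 0.00000j, Y(Ω₂)=-0.04773 - 0.07182j
  term(m=+8) = -0.00000 - 0.00000j   from Y*(Ω₁)=0.00000 + 0.00000j, Y(Ω₂)=-0.39922 - 0.32023j
Accumulated sum 0.33709 - 0.00000j; after 4π/(2l+1) scaling, 0.24918 - 0.00000j ⇒ P_8 = 0.249180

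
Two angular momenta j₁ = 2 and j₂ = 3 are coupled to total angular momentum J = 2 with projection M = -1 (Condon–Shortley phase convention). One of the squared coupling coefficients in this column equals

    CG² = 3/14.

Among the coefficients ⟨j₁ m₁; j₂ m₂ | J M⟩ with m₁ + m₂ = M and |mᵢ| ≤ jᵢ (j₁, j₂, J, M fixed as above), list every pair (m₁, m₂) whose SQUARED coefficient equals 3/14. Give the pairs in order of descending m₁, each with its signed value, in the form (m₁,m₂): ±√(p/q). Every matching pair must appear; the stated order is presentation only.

Admissible pairs with m₁+m₂ = M = -1: (-2,1), (-1,0), (0,-1), (1,-2), (2,-3)
  (m₁,m₂)=(2,-3): CG² = 5/14, CG = +√(5/14)
  (m₁,m₂)=(1,-2): CG² = 0/1, CG = 0
  (m₁,m₂)=(0,-1): CG² = 1/7, CG = −√(1/7)
  (m₁,m₂)=(-1,0): CG² = 2/7, CG = +√(2/7)
  (m₁,m₂)=(-2,1): CG² = 3/14, CG = −√(3/14)   ← matches the target
Pairs with CG² = 3/14: (-2,1): −√(3/14)

(-2,1): −√(3/14)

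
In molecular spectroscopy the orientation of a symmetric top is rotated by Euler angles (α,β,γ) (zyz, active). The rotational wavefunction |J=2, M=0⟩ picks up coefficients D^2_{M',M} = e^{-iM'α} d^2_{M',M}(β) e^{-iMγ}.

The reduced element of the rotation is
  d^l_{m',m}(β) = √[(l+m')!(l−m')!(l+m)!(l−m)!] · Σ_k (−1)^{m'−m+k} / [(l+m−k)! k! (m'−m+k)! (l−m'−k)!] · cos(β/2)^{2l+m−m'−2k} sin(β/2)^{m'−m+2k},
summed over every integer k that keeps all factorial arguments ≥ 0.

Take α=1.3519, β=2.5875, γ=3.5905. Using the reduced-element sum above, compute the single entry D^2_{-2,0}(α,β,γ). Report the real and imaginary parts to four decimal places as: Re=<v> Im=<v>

Split into d^2_{-2,0}(β=2.5875) × two z-phases.
With c≡cos(β/2)=0.273516 and s≡sin(β/2)=0.961868, N=[1·24·2·2]^{1/2}=9.797959
The bounds max(0,m−m')=2 and min(l+m,l−m')=2 give 1 term
  k=2: (−1)^0·9.7980/(4)·0.2735^2·0.9619^2 = +0.169540
d^2_{-2,0}(2.5875) = +0.169540
Phases: e^{-i·(-2)·1.3519}=-0.905690+0.423941i, e^{-i·(0)·3.5905}=+1.000000+0.000000i ⇒ D=-0.153550+0.071875i

Re=-0.1536 Im=0.0719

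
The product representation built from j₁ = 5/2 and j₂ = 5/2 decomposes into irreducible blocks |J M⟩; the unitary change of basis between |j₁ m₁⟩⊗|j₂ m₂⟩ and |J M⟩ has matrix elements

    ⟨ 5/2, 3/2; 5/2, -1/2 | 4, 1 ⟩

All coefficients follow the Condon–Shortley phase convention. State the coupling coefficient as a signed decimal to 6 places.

+0.597614

√[9·1!4!4!/10! · 4!1!2!3!5!3!] = √(10368/35)
  +(−1)^0/∏(0,1,1,2,3,2)! = 1/24  (running 1/24)
  +(−1)^1/∏(1,0,0,1,4,3)! = -1/144  (running 5/144)
⟨..|..⟩ = √(10368/35)·(5/144) = +0.597614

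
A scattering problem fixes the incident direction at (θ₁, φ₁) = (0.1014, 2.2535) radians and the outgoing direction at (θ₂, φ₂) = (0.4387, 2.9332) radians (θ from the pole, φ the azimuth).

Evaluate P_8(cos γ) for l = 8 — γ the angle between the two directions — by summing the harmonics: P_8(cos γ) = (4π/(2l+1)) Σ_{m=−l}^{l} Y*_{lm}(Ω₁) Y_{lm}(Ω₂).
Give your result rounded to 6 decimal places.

-0.296845

Expand P_8 via completeness: Σ_{m} conj(Y_{8,m}) at Ω₁ times Y_{8,m} at Ω₂ —
  term(m=-8) = (0.000000, 0.000000)   from Y*(Ω₁)=(0.000000, -0.000000), Y(Ω₂)=(-0.000053, 0.000544)
  term(m=-7) = (0.000000, 0.000000)   from Y*(Ω₁)=(-0.000000, -0.000000), Y(Ω₂)=(-0.000521, -0.004627)
  term(m=-6) = (-0.000000, 0.000000)   from Y*(Ω₁)=(0.000003, 0.000005), Y(Ω₂)=(0.007865, 0.023697)
  term(m=-5) = (-0.000009, 0.000002)   from Y*(Ω₁)=(0.000027, -0.000098), Y(Ω₂)=(-0.047728, -0.081676)
  term(m=-4) = (-0.000324, -0.000146)   from Y*(Ω₁)=(-0.001268, 0.000552), Y(Ω₂)=(0.172871, 0.190383)
  term(m=-3) = (-0.003009, -0.005948)   from Y*(Ω₁)=(0.012386, 0.006406), Y(Ω₂)=(-0.387585, -0.279741)
  term(m=-2) = (0.010632, -0.049543)   from Y*(Ω₁)=(-0.020375, -0.097801), Y(Ω₂)=(0.463790, 0.205330)
  term(m=-1) = (0.018683, -0.015099)   from Y*(Ω₁)=(-0.287603, 0.353693), Y(Ω₂)=(-0.051554, -0.010902)
  term(m=+0) = (-0.453521, 0.000000)   from Y*(Ω₁)=(0.957515, -0.000000), Y(Ω₂)=(-0.473644, 0.000000)
  term(m=+1) = (0.018683, 0.015099)   from Y*(Ω₁)=(0.287603, 0.353693), Y(Ω₂)=(0.051554, -0.010902)
  term(m=+2) = (0.010632, 0.049543)   from Y*(Ω₁)=(-0.020375, 0.097801), Y(Ω₂)=(0.463790, -0.205330)
  term(m=+3) = (-0.003009, 0.005948)   from Y*(Ω₁)=(-0.012386, 0.006406), Y(Ω₂)=(0.387585, -0.279741)
  term(m=+4) = (-0.000324, 0.000146)   from Y*(Ω₁)=(-0.001268, -0.000552), Y(Ω₂)=(0.172871, -0.190383)
  term(m=+5) = (-0.000009, -0.000002)   from Y*(Ω₁)=(-0.000027, -0.000098), Y(Ω₂)=(0.047728, -0.081676)
  term(m=+6) = (-0.000000, -0.000000)   from Y*(Ω₁)=(0.000003, -0.000005), Y(Ω₂)=(0.007865, -0.023697)
  term(m=+7) = (0.000000, -0.000000)   from Y*(Ω₁)=(0.000000, -0.000000), Y(Ω₂)=(0.000521, -0.004627)
  term(m=+8) = (0.000000, -0.000000)   from Y*(Ω₁)=(0.000000, 0.000000), Y(Ω₂)=(-0.000053, -0.000544)
Total Σ_m = (-0.401577, -0.000000). Multiply by 0.739198: (-0.296845, -0.000000). P_8(cos γ) = -0.296845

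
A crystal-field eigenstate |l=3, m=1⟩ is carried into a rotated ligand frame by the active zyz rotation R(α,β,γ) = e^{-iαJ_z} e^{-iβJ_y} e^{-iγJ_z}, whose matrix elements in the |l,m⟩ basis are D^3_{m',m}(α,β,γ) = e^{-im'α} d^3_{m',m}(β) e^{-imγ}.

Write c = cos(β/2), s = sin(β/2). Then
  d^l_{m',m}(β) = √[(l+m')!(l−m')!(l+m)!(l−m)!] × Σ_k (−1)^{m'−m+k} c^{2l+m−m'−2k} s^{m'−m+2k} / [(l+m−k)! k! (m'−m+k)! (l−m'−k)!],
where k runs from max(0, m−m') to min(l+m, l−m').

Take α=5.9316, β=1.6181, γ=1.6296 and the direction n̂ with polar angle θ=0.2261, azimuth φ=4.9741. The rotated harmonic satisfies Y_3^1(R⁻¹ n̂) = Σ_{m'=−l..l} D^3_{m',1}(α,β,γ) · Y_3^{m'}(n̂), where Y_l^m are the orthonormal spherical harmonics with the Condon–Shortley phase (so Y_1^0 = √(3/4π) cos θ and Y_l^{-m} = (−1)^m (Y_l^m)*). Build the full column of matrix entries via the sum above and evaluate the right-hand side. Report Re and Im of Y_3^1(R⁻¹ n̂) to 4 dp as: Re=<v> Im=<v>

Re=-0.0391 Im=0.3086

Need the full column D^3_{m',1} for m'=−3..3 at α=5.9316, β=1.6181, γ=1.6296.
cos(β/2)=0.690186, sin(β/2)=0.723632
d^3_{-3,1}: single k=4 term ⇒ +0.505882;  D = -0.453915-0.223332i
d^3_{-2,1}: k∈[3..4] ⇒ +0.787919 -0.433066 = +0.354853;  D = -0.244973-0.256727i
d^3_{-1,1}: k∈[2..4] ⇒ +0.712938 -1.044944 +0.143584 = -0.188423;  D = +0.075174+0.172777i
d^3_{0,1}: k∈[1..3] ⇒ +0.392590 -1.294684 +0.474401 = -0.427693;  D = +0.025135+0.426953i
d^3_{1,1}: k∈[0..2] ⇒ +0.108093 -0.950584 +0.783708 = -0.058782;  D = -0.016966+0.056281i
d^3_{2,1}: k∈[0..1] ⇒ -0.358384 +0.787919 = +0.429535;  D = +0.258018-0.343405i
d^3_{3,1}: single k=0 term ⇒ +0.460199;  D = +0.386235-0.250212i
Y_3^{m'}(θ=0.2261,φ=4.9741) and Σ D·Y over m':
  (-0.4539-0.2233i)·(-0.0033-0.0033i)  (-0.2450-0.2567i)·(-0.0434+0.0250i)  (+0.0752+0.1728i)·(+0.0703+0.2623i)  (+0.0251+0.4270i)·(+0.6360+0.0000i)  (-0.0170+0.0563i)·(-0.0703+0.2623i)  (+0.2580-0.3434i)·(-0.0434-0.0250i)  (+0.3862-0.2502i)·(+0.0033-0.0033i)
Y_3^1(R⁻¹ n̂) = -0.039149+0.308556i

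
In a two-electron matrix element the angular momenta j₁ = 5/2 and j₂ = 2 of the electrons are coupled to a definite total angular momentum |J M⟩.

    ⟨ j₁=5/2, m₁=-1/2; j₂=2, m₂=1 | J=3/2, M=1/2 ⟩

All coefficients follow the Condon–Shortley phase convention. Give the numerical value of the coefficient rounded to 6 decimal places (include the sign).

triangle: 3!×2!×1!/7! = 12/5040
(j±m)!: 2!×3!×3!×1!×2!×1! = 144
prefactor² = (2J+1)×Δ×N² = 48/35
  k=2: +1/(2!×1!×1!×1!×1!×0!) = 1/2
  k=3: −1/(3!×0!×0!×0!×2!×1!) = -1/12
Σ = 5/12  ⇒  CG² = 48/35×(5/12)² = 5/21
CG = +√(5/21) = +0.487950

+0.487950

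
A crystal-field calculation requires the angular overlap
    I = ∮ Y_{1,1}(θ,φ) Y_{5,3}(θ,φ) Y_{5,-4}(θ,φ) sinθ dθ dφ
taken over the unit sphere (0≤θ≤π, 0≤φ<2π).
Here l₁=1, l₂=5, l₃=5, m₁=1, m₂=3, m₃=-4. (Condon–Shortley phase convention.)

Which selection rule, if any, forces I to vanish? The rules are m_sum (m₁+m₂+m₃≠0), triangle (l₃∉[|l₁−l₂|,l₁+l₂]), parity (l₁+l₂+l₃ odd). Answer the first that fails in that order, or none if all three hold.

parity

Σmᵢ = 0  ✓
l₃∈[|l₁−l₂|,l₁+l₂]=[4,6], have l₃=5  ✓
Σlᵢ = 11 ⇒ odd  ✗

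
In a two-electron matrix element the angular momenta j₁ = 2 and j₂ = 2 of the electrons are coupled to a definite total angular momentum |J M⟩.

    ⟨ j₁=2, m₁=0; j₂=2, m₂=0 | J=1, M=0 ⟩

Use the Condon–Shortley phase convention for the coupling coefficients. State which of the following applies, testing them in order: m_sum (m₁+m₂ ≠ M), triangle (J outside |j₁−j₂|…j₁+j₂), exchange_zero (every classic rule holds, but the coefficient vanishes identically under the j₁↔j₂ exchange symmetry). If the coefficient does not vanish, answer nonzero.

exchange_zero

m-sum: m₁+m₂ = 0+0 = 0, M = 0  ✓
triangle: |j₁−j₂| = 0 ≤ J = 1 ≤ j₁+j₂ = 4  ✓
exchange: j₁=j₂ and m₁=m₂, and (−1)^(j₁+j₂−J) = (−1)^3 = −1 forces ⟨j₁m₁;j₂m₂|JM⟩ = −⟨j₂m₂;j₁m₁|JM⟩ = −⟨j₁m₁;j₂m₂|JM⟩ ⇒ the coefficient vanishes identically
Racah sum check: Σ_k collapses to 0 ⇒ CG = 0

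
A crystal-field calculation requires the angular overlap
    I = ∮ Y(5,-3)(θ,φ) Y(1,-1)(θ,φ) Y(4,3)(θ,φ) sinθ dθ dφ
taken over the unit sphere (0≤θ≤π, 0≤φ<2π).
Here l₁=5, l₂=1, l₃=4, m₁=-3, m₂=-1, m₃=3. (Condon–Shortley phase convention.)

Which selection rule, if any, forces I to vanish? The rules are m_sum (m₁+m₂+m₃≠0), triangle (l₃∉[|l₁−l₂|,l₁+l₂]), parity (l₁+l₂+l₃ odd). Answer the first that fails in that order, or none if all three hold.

azimuthal sum: -3 − 1 + 3 = -1  ✗
4 ≤ 4 ≤ 6 (triangle on l)
L = 5 + 1 + 4 = 10 (even)

m_sum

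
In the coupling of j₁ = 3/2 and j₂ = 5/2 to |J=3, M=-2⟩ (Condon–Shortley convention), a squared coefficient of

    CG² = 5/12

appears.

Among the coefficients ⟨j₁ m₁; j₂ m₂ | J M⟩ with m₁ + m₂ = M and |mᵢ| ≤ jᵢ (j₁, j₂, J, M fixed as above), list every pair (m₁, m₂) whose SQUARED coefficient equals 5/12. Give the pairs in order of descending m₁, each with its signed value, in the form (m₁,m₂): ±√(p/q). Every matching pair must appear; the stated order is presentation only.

Admissible pairs with m₁+m₂ = M = -2: (-3/2,-1/2), (-1/2,-3/2), (1/2,-5/2)
  (m₁,m₂)=(1/2,-5/2): CG² = 5/12, CG = +√(5/12)   ← matches the target
  (m₁,m₂)=(-1/2,-3/2): CG² = 1/12, CG = +√(1/12)
  (m₁,m₂)=(-3/2,-1/2): CG² = 1/2, CG = −√(1/2)
Pairs with CG² = 5/12: (1/2,-5/2): +√(5/12)

(1/2,-5/2): +√(5/12)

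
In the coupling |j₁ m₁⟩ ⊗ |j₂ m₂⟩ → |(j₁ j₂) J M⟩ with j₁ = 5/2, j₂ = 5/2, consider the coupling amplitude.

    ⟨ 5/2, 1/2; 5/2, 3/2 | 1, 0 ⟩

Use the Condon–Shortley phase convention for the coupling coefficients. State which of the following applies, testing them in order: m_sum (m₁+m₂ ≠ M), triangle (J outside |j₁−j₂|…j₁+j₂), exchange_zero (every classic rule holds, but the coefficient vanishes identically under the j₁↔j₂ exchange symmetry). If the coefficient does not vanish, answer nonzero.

m-sum: m₁+m₂ = 1/2+3/2 = 2, M = 0  ✗ ⇒ coefficient is 0

m_sum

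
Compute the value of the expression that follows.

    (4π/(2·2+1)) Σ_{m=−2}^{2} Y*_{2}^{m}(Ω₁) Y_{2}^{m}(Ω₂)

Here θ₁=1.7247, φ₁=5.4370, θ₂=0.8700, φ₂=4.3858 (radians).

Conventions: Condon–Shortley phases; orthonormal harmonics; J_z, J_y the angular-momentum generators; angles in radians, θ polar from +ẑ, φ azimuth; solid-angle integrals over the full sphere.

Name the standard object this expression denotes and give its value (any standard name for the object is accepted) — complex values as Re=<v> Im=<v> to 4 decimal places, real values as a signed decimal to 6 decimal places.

This sum is the spherical-harmonic addition theorem: it equals the Legendre polynomial P_l(cos γ) of the angle γ between the two directions.
Expand P_2 via completeness: Σ_{m} conj(Y_{2,m}) at Ω₁ times Y_{2,m} at Ω₂ —
  m=-2: (-0.045745, -0.374413) × (-0.179210, -0.137137) = (-0.043148, 0.073372)  (running Σ = (-0.043148, 0.073372))
  m=-1: (-0.077572, 0.087627) × (-0.122153, 0.360632) = (-0.022125, -0.038679)  (running Σ = (-0.065273, 0.034693))
  m=0: (-0.293157, -0.000000) × (0.078029, 0.000000) = (-0.022875, -0.000000)  (running Σ = (-0.088148, 0.034693))
  m=1: (0.077572, 0.087627) × (0.122153, 0.360632) = (-0.022125, 0.038679)  (running Σ = (-0.110273, 0.073372))
  m=2: (-0.045745, 0.374413) × (-0.179210, 0.137137) = (-0.043148, -0.073372)  (running Σ = (-0.153421, 0.000000))
Accumulated sum (-0.153421, 0.000000); after 4π/(2l+1) scaling, (-0.385590, 0.000000) ⇒ P_2 = -0.385590

Legendre polynomial (addition theorem), -0.385590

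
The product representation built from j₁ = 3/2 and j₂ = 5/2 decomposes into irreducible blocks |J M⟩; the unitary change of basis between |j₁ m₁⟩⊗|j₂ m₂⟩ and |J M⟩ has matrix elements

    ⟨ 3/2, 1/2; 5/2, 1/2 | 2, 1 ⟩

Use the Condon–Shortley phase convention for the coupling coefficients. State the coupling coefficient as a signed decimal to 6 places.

triangle: 2!·1!·3!/7! = 12/5040
(j±m)!: 2!·1!·3!·2!·3!·1! = 144
prefactor² = (2J+1)·Δ·N² = 12/7
  k=0: +1/(0!·2!·1!·3!·0!·0!) = 1/12
  k=1: −1/(1!·1!·0!·2!·1!·1!) = -1/2
Σ = -5/12  ⇒  CG² = 12/7·(-5/12)² = 25/84
CG = −√(25/84) = -0.545545

−√(25/84) ≈ -0.545545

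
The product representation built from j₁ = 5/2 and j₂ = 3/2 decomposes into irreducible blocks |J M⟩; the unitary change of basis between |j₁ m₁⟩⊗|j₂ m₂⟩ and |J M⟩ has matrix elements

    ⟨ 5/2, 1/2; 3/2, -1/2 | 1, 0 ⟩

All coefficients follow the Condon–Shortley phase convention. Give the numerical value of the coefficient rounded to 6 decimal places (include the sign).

triangle: 3!×2!×0!/6! = 12/720
(j±m)!: 3!×2!×1!×2!×1!×1! = 24
prefactor² = (2J+1)×Δ×N² = 6/5
  k=1: −1/(1!×2!×1!×0!×1!×0!) = -1/2
Σ = -1/2  ⇒  CG² = 6/5×(-1/2)² = 3/10
CG = −√(3/10) = -0.547723

-0.547723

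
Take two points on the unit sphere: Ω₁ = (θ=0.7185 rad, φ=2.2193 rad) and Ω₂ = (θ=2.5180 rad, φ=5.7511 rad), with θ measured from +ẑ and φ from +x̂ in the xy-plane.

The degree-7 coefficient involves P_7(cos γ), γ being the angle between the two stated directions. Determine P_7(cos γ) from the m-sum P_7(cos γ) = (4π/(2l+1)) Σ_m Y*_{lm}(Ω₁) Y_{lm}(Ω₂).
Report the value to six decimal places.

Expand P_7 via completeness: Σ_{m} conj(Y_{7,m}) at Ω₁ times Y_{7,m} at Ω₂ —
  m=-7: Y*=-0.02638 + 0.00461j  Y=-0.00967 - 0.00637j  product 0.00028 + 0.00012j
  m=-6: Y*=0.08388 + 0.07806j  Y=0.06015 + 0.00307j  product 0.00481 + 0.00495j
  m=-5: Y*=0.02909 - 0.28726j  Y=-0.16713 + 0.08726j  product 0.02020 + 0.05055j
  m=-4: Y*=-0.38673 + 0.23582j  Y=0.20405 - 0.32724j  product -0.00174 + 0.17467j
  m=-3: Y*=0.33835 + 0.13307j  Y=-0.01212 + 0.47587j  product -0.06743 + 0.15940j
  m=-2: Y*=0.01949 + 0.06942j  Y=-0.09692 - 0.17466j  product 0.01023 - 0.01013j
  m=-1: Y*=0.23842 - 0.31460j  Y=-0.26448 - 0.15571j  product -0.11204 + 0.04608j
  m=+0: Y*=-0.04985 + 0.00000j  Y=0.31017 + 0.00000j  product -0.01546 + 0.00000j
  m=+1: Y*=-0.23842 - 0.31460j  Y=0.26448 - 0.15571j  product -0.11204 - 0.04608j
  m=+2: Y*=0.01949 - 0.06942j  Y=-0.09692 + 0.17466j  product 0.01023 + 0.01013j
  m=+3: Y*=-0.33835 + 0.13307j  Y=0.01212 + 0.47587j  product -0.06743 - 0.15940j
  m=+4: Y*=-0.38673 - 0.23582j  Y=0.20405 + 0.32724j  product -0.00174 - 0.17467j
  m=+5: Y*=-0.02909 - 0.28726j  Y=0.16713 + 0.08726j  product 0.02020 - 0.05055j
  m=+6: Y*=0.08388 - 0.07806j  Y=0.06015 - 0.00307j  product 0.00481 - 0.00495j
  m=+7: Y*=0.02638 + 0.00461j  Y=0.00967 - 0.00637j  product 0.00028 - 0.00012j
Accumulated sum -0.30682 + 0.00000j; after 4π/(2l+1) scaling, -0.25704 + 0.00000j ⇒ P_7 = -0.257041

-0.257041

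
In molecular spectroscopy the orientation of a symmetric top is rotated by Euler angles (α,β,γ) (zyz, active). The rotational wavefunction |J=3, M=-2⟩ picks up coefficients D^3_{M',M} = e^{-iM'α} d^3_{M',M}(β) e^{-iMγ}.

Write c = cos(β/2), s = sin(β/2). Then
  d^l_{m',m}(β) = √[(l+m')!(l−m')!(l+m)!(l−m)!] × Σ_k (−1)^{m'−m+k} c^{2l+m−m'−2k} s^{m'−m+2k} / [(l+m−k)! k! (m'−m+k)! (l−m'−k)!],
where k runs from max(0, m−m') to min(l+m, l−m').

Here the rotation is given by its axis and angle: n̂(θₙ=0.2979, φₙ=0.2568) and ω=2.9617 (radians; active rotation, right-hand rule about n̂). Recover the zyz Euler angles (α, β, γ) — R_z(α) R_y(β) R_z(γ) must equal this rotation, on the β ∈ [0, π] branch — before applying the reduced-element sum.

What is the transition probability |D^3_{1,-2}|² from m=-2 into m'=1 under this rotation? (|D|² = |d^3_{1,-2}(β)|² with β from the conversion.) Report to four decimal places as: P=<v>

P=0.0174

Axis–angle → zyz. n̂ = (sinθₙcosφₙ, sinθₙsinφₙ, cosθₙ) = (+0.283888, +0.074549, +0.955955), ω = 2.9617.
R = I cosω + sinω [n̂]ₓ + (1−cosω) n̂n̂ᵀ gives
  R = [-0.823978, -0.129058, +0.551728; +0.213029, -0.972838, +0.090586; +0.525051, +0.192174, +0.829090]
β = atan2(√(R₁₃²+R₂₃²), R₃₃) = 0.593318; α = atan2(R₂₃, R₁₃) mod 2π = 0.162733; γ = atan2(R₃₂, −R₃₁) mod 2π = 2.790726
First d^3_{1,-2}(β=0.5933), then the phase factors e^{-i(1)α} and e^{-i(-2)γ}:
c=cos(0.593318/2)=0.956318, s=sin(0.593318/2)=0.292327; N=√[24·2·1·120]=75.894664
The bounds max(0,m−m')=0 and min(l+m,l−m')=1 give 2 terms
  k=0: (−1)^3·75.8947/(12)·0.9563^3·0.2923^3 = -0.138180
  k=1: (−1)^4·75.8947/(24)·0.9563^1·0.2923^5 = +0.006456
d^3_{1,-2}(0.5933) = -0.138180 +0.006456 = -0.131724
|D^3_{1,-2}|² = |d^3_{1,-2}(β)|² = (-0.131724)² = 0.017351 (the z-rotation phases have unit modulus)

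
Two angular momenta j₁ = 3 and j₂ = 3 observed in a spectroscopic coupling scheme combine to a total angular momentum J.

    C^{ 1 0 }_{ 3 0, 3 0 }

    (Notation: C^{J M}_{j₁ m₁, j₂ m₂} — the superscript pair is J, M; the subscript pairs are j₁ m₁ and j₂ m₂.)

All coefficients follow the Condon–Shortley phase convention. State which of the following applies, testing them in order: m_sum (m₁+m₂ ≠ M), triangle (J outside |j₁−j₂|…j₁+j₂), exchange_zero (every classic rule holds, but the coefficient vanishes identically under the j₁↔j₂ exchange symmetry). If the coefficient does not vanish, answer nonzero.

m-sum: m₁+m₂ = 0+0 = 0, M = 0  ✓
triangle: |j₁−j₂| = 0 ≤ J = 1 ≤ j₁+j₂ = 6  ✓
exchange: j₁=j₂ and m₁=m₂, and (−1)^(j₁+j₂−J) = (−1)^5 = −1 forces ⟨j₁m₁;j₂m₂|JM⟩ = −⟨j₂m₂;j₁m₁|JM⟩ = −⟨j₁m₁;j₂m₂|JM⟩ ⇒ the coefficient vanishes identically
Racah sum check: Σ_k collapses to 0 ⇒ CG = 0

exchange_zero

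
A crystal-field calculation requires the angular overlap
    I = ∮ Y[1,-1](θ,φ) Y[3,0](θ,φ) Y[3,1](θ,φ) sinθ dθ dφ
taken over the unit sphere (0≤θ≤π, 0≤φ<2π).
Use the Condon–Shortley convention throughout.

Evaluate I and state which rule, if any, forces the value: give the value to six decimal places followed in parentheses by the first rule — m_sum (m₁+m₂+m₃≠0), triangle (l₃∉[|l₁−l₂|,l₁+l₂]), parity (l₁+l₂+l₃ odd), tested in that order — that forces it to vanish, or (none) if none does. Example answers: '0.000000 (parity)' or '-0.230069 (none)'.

0.000000 (parity)

Σlᵢ=7 odd — θ-integrand is odd under cosθ→−cosθ; I=0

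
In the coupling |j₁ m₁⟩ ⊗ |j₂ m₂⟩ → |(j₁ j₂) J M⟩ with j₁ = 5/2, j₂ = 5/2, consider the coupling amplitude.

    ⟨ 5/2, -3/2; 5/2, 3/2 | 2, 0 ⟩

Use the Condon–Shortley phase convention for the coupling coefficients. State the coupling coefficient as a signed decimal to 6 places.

-0.109109

j₁+j₂−J=3  J+j₁−j₂=2  J−j₁+j₂=2  j₁+j₂+J+1=8
(j₁±m₁, j₂±m₂, J±M) = (1,4,4,1,2,2)
P² = 48/7
sum k=2..3:
  [2] +1/8 = 1/8
  [3] −1/6 = -1/6
S = -1/24
C² = P²·S² = 1/84 ; C = -0.109109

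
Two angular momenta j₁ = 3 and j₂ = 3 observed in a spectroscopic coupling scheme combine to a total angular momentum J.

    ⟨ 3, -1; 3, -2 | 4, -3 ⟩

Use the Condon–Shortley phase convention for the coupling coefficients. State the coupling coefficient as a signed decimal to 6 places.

−√(1/11) = -0.301511

j₁+j₂−J=2  J+j₁−j₂=4  J−j₁+j₂=4  j₁+j₂+J+1=11
(j₁±m₁, j₂±m₂, J±M) = (2,4,1,5,1,7)
P² = 82944/11
sum k=0..1:
  [0] +1/288 = 1/288
  [1] −1/144 = -1/144
S = -1/288
C² = P²·S² = 1/11 ; C = -0.301511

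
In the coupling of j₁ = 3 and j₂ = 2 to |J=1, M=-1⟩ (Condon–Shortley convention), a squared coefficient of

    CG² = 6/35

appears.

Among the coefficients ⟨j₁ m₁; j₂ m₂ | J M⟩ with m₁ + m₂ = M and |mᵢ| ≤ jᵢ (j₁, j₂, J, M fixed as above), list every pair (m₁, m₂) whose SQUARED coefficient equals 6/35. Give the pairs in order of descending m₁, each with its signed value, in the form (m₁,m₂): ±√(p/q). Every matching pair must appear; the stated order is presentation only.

(-1,0): +√(6/35)

Admissible pairs with m₁+m₂ = M = -1: (-3,2), (-2,1), (-1,0), (0,-1), (1,-2)
  (m₁,m₂)=(1,-2): CG² = 1/35, CG = +√(1/35)
  (m₁,m₂)=(0,-1): CG² = 3/35, CG = −√(3/35)
  (m₁,m₂)=(-1,0): CG² = 6/35, CG = +√(6/35)   ← matches the target
  (m₁,m₂)=(-2,1): CG² = 2/7, CG = −√(2/7)
  (m₁,m₂)=(-3,2): CG² = 3/7, CG = +√(3/7)
Pairs with CG² = 6/35: (-1,0): +√(6/35)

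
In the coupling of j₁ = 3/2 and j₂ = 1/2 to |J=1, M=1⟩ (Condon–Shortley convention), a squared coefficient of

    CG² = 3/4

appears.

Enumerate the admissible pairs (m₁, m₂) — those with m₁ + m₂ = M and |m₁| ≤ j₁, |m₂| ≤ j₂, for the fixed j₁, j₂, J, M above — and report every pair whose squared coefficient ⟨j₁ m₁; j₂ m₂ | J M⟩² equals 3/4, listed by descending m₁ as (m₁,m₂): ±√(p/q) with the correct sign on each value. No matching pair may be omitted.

(3/2,-1/2): +√(3/4)

Admissible pairs with m₁+m₂ = M = 1: (1/2,1/2), (3/2,-1/2)
  (m₁,m₂)=(3/2,-1/2): CG² = 3/4, CG = +√(3/4)   ← matches the target
  (m₁,m₂)=(1/2,1/2): CG² = 1/4, CG = −√(1/4)
Pairs with CG² = 3/4: (3/2,-1/2): +√(3/4)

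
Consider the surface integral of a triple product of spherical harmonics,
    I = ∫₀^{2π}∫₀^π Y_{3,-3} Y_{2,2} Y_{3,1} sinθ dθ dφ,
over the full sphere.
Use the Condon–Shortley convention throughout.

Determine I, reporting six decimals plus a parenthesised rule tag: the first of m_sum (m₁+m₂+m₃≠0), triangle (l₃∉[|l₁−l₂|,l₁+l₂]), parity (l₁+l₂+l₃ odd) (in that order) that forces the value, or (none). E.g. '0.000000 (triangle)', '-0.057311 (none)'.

Rules hold: Σm=0, L=8 even, 1≤3≤5.
N = 7·5·7 = 245
Δ = 2!·4!·2!/9! = 1/3780
Racah Σ t=0..2: t=0:+1/24 t=1:−1/4 t=2:+1/24 = -1/6
⇒ 3j(3 2 3; 0 0 0)² = 4/105, sgn +1
Racah Σ t=2..2: t=2:+1/96 = 1/96
⇒ 3j(3 2 3; -3 2 1)² = 1/42, sgn +1
4πI² = N·(3j₀)²·(3jₘ)² = 2/9
I = +1·√(0.222222/4π) = 0.13298076
No selection rule forces the value: the integral is nonzero (none).

0.132981 (none)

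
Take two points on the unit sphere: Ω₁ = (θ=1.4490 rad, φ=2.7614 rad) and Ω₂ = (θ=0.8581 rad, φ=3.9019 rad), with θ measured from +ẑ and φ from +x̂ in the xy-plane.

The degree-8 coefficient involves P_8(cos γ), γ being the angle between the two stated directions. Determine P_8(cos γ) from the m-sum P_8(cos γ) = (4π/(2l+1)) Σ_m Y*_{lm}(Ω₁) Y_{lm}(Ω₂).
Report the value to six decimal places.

Addition theorem: P_8(cos γ) = (4π/17) Σ_m Y*_{lm}(Ω₁) Y_{lm}(Ω₂), m = −8…8:
  m=-8: Y*=-0.48323 - 0.04851j  Y=0.05424 + 0.01104j  product -0.02567 - 0.00796j
  m=-7: Y*=0.21089 + 0.10986j  Y=-0.10957 - 0.15685j  product -0.00588 - 0.04512j
  m=-6: Y*=0.18277 + 0.21249j  Y=-0.05733 + 0.37792j  product -0.09078 + 0.05689j
  m=-5: Y*=-0.08575 - 0.25020j  Y=0.35548 - 0.27586j  product -0.09950 - 0.06529j
  m=-4: Y*=0.01035 - 0.20674j  Y=-0.19476 - 0.01961j  product -0.00607 + 0.04006j
  m=-3: Y*=-0.11361 + 0.24757j  Y=-0.15919 - 0.18516j  product 0.06392 - 0.01838j
  m=-2: Y*=-0.12516 + 0.11905j  Y=-0.01718 + 0.34206j  product -0.03857 - 0.04486j
  m=-1: Y*=0.25500 - 0.10191j  Y=-0.06927 + 0.06588j  product -0.01095 + 0.02386j
  m=+0: Y*=0.16240 + 0.00000j  Y=0.35717 + 0.00000j  product 0.05801 + 0.00000j
  m=+1: Y*=-0.25500 - 0.10191j  Y=0.06927 + 0.06588j  product -0.01095 - 0.02386j
  m=+2: Y*=-0.12516 - 0.11905j  Y=-0.01718 - 0.34206j  product -0.03857 + 0.04486j
  m=+3: Y*=0.11361 + 0.24757j  Y=0.15919 - 0.18516j  product 0.06392 + 0.01838j
  m=+4: Y*=0.01035 + 0.20674j  Y=-0.19476 + 0.01961j  product -0.00607 - 0.04006j
  m=+5: Y*=0.08575 - 0.25020j  Y=-0.35548 - 0.27586j  product -0.09950 + 0.06529j
  m=+6: Y*=0.18277 - 0.21249j  Y=-0.05733 - 0.37792j  product -0.09078 - 0.05689j
  m=+7: Y*=-0.21089 + 0.10986j  Y=0.10957 - 0.15685j  product -0.00588 + 0.04512j
  m=+8: Y*=-0.48323 + 0.04851j  Y=0.05424 - 0.01104j  product -0.02567 + 0.00796j
Total Σ_m = -0.36900 + 0.00000j. Multiply by 0.739198: -0.27277 + 0.00000j. P_8(cos γ) = -0.272767

-0.272767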